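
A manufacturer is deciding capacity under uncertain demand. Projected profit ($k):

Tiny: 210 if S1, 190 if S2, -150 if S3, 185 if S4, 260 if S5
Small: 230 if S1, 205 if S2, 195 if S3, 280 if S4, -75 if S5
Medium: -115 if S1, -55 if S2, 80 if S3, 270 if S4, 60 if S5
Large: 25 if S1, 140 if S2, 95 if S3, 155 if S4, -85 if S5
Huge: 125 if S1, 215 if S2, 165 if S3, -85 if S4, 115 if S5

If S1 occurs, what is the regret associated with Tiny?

Best payoff under S1 is 230.
Regret = 230 − 210 = 20.

20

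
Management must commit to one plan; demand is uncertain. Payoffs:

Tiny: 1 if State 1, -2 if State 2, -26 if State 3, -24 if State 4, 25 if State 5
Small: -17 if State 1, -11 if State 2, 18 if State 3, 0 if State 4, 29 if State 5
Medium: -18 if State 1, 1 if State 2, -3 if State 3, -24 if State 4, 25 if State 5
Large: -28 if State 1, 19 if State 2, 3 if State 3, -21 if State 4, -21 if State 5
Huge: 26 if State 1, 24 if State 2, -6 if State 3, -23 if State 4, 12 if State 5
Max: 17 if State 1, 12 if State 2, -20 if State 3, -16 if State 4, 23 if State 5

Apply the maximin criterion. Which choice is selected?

Row minima: Tiny=-26, Small=-17, Medium=-24, Large=-28, Huge=-23, Max=-20
Best worst-case = -17 → Small.

Small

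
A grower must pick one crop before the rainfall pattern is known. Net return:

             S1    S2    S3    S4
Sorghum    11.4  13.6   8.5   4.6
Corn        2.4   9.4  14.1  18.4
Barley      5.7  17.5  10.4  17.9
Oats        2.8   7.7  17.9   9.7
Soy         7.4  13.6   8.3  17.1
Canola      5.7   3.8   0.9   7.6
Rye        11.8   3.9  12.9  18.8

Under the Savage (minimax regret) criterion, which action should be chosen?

Column bests: S1=11.8, S2=17.5, S3=17.9, S4=18.8.
Sorghum regrets: 0.4, 3.9, 9.4, 14.2 → max 14.2
Corn regrets: 9.4, 8.1, 3.8, 0.4 → max 9.4
Barley regrets: 6.1, 0.0, 7.5, 0.9 → max 7.5
Oats regrets: 9.0, 9.8, 0.0, 9.1 → max 9.8
Soy regrets: 4.4, 3.9, 9.6, 1.7 → max 9.6
Canola regrets: 6.1, 13.7, 17.0, 11.2 → max 17.0
Rye regrets: 0.0, 13.6, 5.0, 0.0 → max 13.6
Smallest max regret = 7.5 → Barley.

Barley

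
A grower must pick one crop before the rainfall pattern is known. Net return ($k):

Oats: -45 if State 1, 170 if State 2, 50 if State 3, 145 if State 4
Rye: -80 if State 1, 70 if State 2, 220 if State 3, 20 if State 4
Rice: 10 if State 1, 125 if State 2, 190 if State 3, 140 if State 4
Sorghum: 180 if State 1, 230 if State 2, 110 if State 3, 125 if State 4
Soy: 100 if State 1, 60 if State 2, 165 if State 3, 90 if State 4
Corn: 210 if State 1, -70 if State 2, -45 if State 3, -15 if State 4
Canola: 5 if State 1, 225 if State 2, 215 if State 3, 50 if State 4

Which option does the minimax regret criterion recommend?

Column bests: State 1=210, State 2=230, State 3=220, State 4=145.
Oats regrets: 255, 60, 170, 0 → max 255
Rye regrets: 290, 160, 0, 125 → max 290
Rice regrets: 200, 105, 30, 5 → max 200
Sorghum regrets: 30, 0, 110, 20 → max 110
Soy regrets: 110, 170, 55, 55 → max 170
Corn regrets: 0, 300, 265, 160 → max 300
Canola regrets: 205, 5, 5, 95 → max 205
Smallest max regret = 110 → Sorghum.

Sorghum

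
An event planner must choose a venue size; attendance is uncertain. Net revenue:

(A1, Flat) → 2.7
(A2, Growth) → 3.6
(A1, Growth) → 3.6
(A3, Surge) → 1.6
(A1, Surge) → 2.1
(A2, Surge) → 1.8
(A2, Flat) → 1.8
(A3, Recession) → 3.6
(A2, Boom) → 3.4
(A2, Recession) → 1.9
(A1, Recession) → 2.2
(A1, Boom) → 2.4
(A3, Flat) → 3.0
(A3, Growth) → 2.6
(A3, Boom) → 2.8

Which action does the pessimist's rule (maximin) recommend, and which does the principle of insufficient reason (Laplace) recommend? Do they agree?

maximin → A1; laplace → A3 (disagree)

Row minima: A1=2.1, A2=1.8, A3=1.6
Best worst-case = 2.1 → A1.
Row averages: A1=2.6, A2=2.5, A3=2.72
Highest average = 2.72 → A3.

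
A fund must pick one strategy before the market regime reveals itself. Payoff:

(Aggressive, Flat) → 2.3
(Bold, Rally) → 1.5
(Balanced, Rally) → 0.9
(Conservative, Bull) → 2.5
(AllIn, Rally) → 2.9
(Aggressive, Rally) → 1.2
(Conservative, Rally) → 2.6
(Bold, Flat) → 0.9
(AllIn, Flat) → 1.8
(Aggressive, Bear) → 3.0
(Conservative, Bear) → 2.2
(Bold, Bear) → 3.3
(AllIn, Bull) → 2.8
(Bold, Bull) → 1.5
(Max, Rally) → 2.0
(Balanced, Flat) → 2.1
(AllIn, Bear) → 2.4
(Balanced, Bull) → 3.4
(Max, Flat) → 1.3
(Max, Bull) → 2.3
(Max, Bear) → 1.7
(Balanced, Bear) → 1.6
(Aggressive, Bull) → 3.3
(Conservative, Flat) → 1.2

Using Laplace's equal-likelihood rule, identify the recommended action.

AllIn

Row averages: Conservative=2.125, Balanced=2, Aggressive=2.45, Bold=1.8, AllIn=2.475, Max=1.825
Highest average = 2.475 → AllIn.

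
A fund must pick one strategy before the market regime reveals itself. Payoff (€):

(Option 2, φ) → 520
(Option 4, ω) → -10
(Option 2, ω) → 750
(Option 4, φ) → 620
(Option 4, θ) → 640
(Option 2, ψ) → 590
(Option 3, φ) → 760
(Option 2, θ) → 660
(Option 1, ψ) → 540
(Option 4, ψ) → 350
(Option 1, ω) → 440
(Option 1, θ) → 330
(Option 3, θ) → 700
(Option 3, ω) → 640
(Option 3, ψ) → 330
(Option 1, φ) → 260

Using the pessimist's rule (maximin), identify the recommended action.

Option 2

Row minima: Option 1=260, Option 2=520, Option 3=330, Option 4=-10
Best worst-case = 520 → Option 2.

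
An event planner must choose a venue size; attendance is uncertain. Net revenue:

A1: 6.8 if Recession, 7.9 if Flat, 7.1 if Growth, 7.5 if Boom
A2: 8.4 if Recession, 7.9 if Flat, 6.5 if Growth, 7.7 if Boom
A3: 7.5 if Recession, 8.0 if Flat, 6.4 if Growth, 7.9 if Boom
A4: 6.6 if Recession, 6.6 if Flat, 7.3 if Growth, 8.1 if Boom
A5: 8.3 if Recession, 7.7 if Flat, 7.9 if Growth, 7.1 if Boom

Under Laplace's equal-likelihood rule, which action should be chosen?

Row averages: A1=7.325, A2=7.625, A3=7.45, A4=7.15, A5=7.75
Highest average = 7.75 → A5.

A5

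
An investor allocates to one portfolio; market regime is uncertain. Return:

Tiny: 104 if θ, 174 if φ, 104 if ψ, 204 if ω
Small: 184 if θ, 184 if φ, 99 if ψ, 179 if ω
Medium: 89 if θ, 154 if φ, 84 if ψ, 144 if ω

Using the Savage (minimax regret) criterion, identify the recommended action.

Column bests: θ=184, φ=184, ψ=104, ω=204.
Tiny regrets: 80, 10, 0, 0 → max 80
Small regrets: 0, 0, 5, 25 → max 25
Medium regrets: 95, 30, 20, 60 → max 95
Smallest max regret = 25 → Small.

Small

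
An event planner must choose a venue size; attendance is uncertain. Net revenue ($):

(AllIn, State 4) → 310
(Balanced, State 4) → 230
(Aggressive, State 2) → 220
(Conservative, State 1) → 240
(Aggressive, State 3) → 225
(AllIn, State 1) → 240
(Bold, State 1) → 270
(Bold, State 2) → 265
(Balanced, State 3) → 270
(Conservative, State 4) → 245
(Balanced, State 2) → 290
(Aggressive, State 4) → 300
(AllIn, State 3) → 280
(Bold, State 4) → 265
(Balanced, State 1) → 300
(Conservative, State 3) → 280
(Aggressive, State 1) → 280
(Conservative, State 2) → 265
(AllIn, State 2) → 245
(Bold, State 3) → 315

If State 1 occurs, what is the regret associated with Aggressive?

Best payoff under State 1 is 300.
Regret = 300 − 280 = 20.

20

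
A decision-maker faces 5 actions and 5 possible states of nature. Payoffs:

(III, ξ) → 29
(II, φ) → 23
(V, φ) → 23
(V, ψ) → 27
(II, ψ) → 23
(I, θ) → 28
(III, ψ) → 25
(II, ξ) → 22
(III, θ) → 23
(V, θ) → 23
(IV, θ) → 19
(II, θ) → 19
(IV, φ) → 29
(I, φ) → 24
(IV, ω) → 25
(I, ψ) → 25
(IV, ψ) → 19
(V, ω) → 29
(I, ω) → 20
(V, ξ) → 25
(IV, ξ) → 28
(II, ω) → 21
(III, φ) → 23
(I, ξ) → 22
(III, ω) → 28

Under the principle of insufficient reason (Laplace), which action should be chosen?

III

Row averages: I=23.8, II=21.6, III=25.6, IV=24, V=25.4
Highest average = 25.6 → III.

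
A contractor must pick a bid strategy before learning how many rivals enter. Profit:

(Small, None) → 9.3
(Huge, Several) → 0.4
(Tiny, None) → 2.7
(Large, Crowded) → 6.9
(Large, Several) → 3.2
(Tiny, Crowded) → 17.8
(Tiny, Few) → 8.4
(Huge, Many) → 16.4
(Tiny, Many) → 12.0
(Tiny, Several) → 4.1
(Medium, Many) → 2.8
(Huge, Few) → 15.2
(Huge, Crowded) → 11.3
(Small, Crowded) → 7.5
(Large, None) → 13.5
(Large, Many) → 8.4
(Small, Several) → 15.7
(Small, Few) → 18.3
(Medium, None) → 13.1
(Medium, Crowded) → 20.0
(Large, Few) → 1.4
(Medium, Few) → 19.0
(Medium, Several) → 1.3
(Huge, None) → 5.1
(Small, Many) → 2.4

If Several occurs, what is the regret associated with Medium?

14.4

Best payoff under Several is 15.7.
Regret = 15.7 − 1.3 = 14.4.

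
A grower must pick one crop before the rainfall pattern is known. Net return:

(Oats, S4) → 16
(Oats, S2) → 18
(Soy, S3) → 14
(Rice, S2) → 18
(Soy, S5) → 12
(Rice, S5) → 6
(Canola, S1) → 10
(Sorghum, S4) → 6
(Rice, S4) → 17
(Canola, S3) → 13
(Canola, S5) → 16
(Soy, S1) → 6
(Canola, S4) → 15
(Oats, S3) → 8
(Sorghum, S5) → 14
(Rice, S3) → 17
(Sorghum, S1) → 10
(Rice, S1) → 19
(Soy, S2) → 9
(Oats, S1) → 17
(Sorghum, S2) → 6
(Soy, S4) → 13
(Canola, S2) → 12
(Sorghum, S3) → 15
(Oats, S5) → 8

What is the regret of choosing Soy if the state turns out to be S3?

Best payoff under S3 is 17.
Regret = 17 − 14 = 3.

3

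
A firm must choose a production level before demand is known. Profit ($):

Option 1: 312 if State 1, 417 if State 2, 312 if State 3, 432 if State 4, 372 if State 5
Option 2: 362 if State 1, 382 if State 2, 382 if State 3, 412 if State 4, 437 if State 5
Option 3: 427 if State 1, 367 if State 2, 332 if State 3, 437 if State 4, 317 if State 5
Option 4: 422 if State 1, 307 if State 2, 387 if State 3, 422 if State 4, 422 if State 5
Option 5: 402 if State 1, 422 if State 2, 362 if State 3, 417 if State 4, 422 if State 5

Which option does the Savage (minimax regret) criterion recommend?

Option 5

Column bests: State 1=427, State 2=422, State 3=387, State 4=437, State 5=437.
Option 1 regrets: 115, 5, 75, 5, 65 → max 115
Option 2 regrets: 65, 40, 5, 25, 0 → max 65
Option 3 regrets: 0, 55, 55, 0, 120 → max 120
Option 4 regrets: 5, 115, 0, 15, 15 → max 115
Option 5 regrets: 25, 0, 25, 20, 15 → max 25
Smallest max regret = 25 → Option 5.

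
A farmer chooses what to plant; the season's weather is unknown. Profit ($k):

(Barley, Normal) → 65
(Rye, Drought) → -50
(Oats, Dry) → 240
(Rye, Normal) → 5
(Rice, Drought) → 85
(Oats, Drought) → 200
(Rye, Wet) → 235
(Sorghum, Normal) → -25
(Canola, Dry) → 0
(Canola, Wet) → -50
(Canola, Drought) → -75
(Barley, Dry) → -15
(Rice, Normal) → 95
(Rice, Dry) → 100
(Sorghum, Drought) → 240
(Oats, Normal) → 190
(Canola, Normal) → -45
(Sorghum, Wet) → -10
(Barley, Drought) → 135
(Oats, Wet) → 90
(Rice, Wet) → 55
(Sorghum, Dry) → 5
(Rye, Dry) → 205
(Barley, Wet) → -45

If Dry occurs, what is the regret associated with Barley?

255

Best payoff under Dry is 240.
Regret = 240 − (-15) = 255.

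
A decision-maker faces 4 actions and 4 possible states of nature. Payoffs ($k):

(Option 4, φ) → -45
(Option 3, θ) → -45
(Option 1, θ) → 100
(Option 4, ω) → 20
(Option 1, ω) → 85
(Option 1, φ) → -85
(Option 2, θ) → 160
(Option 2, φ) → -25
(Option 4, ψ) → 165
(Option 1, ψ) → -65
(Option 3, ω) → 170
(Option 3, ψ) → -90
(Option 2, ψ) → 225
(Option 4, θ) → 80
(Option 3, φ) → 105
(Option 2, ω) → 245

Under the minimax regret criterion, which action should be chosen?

Column bests: θ=160, φ=105, ψ=225, ω=245.
Option 1 regrets: 60, 190, 290, 160 → max 290
Option 2 regrets: 0, 130, 0, 0 → max 130
Option 3 regrets: 205, 0, 315, 75 → max 315
Option 4 regrets: 80, 150, 60, 225 → max 225
Smallest max regret = 130 → Option 2.

Option 2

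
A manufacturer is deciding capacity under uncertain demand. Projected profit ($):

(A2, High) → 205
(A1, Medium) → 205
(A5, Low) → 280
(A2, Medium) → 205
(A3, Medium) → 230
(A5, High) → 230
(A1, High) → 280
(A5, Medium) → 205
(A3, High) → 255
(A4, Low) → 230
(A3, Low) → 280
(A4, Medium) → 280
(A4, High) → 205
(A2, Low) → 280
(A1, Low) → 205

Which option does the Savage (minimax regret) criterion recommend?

Column bests: Low=280, Medium=280, High=280.
A1 regrets: 75, 75, 0 → max 75
A2 regrets: 0, 75, 75 → max 75
A3 regrets: 0, 50, 25 → max 50
A4 regrets: 50, 0, 75 → max 75
A5 regrets: 0, 75, 50 → max 75
Smallest max regret = 50 → A3.

A3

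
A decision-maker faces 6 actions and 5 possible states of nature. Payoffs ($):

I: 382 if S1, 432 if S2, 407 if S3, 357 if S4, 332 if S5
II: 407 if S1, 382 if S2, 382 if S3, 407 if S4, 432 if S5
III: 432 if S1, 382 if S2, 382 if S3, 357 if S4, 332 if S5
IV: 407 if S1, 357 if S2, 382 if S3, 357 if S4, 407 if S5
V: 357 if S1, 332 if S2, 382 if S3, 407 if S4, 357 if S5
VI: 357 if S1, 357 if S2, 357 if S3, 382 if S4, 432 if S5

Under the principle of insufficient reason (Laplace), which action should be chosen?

Row averages: I=382, II=402, III=377, IV=382, V=367, VI=377
Highest average = 402 → II.

II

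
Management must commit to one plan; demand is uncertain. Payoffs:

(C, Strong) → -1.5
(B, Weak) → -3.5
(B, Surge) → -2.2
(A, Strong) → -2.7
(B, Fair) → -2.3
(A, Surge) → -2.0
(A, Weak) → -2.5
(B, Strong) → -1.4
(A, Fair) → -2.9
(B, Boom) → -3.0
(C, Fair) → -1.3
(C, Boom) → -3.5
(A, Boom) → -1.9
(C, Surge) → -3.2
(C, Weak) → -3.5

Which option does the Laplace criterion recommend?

Row averages: A=-2.4, B=-2.48, C=-2.6
Highest average = -2.4 → A.

A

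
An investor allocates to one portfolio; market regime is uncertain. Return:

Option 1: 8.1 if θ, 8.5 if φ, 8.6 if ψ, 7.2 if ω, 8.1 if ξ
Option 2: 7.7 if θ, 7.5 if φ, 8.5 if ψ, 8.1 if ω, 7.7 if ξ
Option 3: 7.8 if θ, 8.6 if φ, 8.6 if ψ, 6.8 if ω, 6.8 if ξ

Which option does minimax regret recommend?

Column bests: θ=8.1, φ=8.6, ψ=8.6, ω=8.1, ξ=8.1.
Option 1 regrets: 0.0, 0.1, 0.0, 0.9, 0.0 → max 0.9
Option 2 regrets: 0.4, 1.1, 0.1, 0.0, 0.4 → max 1.1
Option 3 regrets: 0.3, 0.0, 0.0, 1.3, 1.3 → max 1.3
Smallest max regret = 0.9 → Option 1.

Option 1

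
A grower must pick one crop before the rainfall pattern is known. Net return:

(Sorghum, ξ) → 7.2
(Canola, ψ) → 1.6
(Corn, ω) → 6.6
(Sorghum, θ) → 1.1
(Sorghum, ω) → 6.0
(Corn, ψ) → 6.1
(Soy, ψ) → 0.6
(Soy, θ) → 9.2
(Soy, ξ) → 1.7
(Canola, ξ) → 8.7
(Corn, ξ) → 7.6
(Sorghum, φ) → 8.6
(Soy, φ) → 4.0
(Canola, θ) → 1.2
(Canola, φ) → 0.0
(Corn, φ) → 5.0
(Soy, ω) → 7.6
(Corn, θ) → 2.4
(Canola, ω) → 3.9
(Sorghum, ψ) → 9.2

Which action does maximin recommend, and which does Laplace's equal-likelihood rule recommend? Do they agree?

Row minima: Sorghum=1.1, Corn=2.4, Canola=0.0, Soy=0.6
Best worst-case = 2.4 → Corn.
Row averages: Sorghum=6.42, Corn=5.54, Canola=3.08, Soy=4.62
Highest average = 6.42 → Sorghum.

maximin → Corn; laplace → Sorghum (disagree)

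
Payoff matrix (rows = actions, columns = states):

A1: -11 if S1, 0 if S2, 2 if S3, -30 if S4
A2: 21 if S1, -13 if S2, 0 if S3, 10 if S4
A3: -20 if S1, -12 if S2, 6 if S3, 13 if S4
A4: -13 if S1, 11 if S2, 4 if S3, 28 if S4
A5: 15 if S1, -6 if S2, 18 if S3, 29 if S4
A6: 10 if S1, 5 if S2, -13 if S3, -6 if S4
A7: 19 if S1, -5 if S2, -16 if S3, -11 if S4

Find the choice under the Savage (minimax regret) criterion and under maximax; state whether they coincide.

Column bests: S1=21, S2=11, S3=18, S4=29.
A1 regrets: 32, 11, 16, 59 → max 59
A2 regrets: 0, 24, 18, 19 → max 24
A3 regrets: 41, 23, 12, 16 → max 41
A4 regrets: 34, 0, 14, 1 → max 34
A5 regrets: 6, 17, 0, 0 → max 17
A6 regrets: 11, 6, 31, 35 → max 35
A7 regrets: 2, 16, 34, 40 → max 40
Smallest max regret = 17 → A5.
Row maxima: A1=2, A2=21, A3=13, A4=28, A5=29, A6=10, A7=19
Best best-case = 29 → A5.

minimax regret → A5; maximax → A5 (agree)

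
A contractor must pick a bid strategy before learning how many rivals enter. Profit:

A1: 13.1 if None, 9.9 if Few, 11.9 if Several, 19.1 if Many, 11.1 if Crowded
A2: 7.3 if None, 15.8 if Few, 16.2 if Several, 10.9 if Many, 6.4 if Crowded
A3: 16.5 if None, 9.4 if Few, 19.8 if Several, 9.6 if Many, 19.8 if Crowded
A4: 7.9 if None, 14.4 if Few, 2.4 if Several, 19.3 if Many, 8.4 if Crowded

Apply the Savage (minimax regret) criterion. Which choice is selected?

A1

Column bests: None=16.5, Few=15.8, Several=19.8, Many=19.3, Crowded=19.8.
A1 regrets: 3.4, 5.9, 7.9, 0.2, 8.7 → max 8.7
A2 regrets: 9.2, 0.0, 3.6, 8.4, 13.4 → max 13.4
A3 regrets: 0.0, 6.4, 0.0, 9.7, 0.0 → max 9.7
A4 regrets: 8.6, 1.4, 17.4, 0.0, 11.4 → max 17.4
Smallest max regret = 8.7 → A1.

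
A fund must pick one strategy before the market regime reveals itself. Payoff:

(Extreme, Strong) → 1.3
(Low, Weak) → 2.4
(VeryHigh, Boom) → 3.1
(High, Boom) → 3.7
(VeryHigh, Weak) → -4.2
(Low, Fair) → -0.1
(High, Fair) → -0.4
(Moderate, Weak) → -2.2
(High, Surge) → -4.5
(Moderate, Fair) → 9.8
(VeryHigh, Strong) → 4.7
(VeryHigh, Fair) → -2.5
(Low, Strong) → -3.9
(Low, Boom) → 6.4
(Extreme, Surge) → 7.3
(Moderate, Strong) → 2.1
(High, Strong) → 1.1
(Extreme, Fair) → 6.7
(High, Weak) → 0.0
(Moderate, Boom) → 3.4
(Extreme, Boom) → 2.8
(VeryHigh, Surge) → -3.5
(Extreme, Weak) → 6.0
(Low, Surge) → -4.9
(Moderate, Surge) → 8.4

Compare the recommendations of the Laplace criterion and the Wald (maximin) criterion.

Row averages: Low=-0.02, Moderate=4.3, High=-0.02, VeryHigh=-0.48, Extreme=4.82
Highest average = 4.82 → Extreme.
Row minima: Low=-4.9, Moderate=-2.2, High=-4.5, VeryHigh=-4.2, Extreme=1.3
Best worst-case = 1.3 → Extreme.

laplace → Extreme; maximin → Extreme (agree)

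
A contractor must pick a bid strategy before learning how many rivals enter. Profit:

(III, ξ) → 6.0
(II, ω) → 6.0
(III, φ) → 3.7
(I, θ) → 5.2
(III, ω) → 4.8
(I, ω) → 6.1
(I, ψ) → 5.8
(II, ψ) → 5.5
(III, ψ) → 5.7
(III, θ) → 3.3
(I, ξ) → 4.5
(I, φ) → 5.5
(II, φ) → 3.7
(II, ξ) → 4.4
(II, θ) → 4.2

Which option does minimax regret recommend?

Column bests: θ=5.2, φ=5.5, ψ=5.8, ω=6.1, ξ=6.0.
I regrets: 0.0, 0.0, 0.0, 0.0, 1.5 → max 1.5
II regrets: 1.0, 1.8, 0.3, 0.1, 1.6 → max 1.8
III regrets: 1.9, 1.8, 0.1, 1.3, 0.0 → max 1.9
Smallest max regret = 1.5 → I.

I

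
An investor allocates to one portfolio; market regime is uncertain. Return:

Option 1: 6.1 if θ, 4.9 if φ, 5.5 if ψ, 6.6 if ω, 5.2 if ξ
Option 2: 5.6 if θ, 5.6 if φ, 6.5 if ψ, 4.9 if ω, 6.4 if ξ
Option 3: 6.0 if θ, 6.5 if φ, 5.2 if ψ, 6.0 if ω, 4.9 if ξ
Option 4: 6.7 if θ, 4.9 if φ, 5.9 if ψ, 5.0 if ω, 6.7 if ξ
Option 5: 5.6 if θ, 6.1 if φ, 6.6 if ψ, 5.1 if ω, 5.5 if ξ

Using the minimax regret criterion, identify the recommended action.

Column bests: θ=6.7, φ=6.5, ψ=6.6, ω=6.6, ξ=6.7.
Option 1 regrets: 0.6, 1.6, 1.1, 0.0, 1.5 → max 1.6
Option 2 regrets: 1.1, 0.9, 0.1, 1.7, 0.3 → max 1.7
Option 3 regrets: 0.7, 0.0, 1.4, 0.6, 1.8 → max 1.8
Option 4 regrets: 0.0, 1.6, 0.7, 1.6, 0.0 → max 1.6
Option 5 regrets: 1.1, 0.4, 0.0, 1.5, 1.2 → max 1.5
Smallest max regret = 1.5 → Option 5.

Option 5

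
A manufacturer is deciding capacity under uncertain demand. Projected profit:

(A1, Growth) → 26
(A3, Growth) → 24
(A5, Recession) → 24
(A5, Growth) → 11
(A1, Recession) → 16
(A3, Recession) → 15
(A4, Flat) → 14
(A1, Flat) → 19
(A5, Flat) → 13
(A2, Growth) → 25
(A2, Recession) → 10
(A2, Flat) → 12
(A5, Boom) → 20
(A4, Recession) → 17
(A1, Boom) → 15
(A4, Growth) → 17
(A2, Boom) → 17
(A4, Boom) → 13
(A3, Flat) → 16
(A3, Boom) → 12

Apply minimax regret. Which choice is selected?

Column bests: Recession=24, Flat=19, Growth=26, Boom=20.
A1 regrets: 8, 0, 0, 5 → max 8
A2 regrets: 14, 7, 1, 3 → max 14
A3 regrets: 9, 3, 2, 8 → max 9
A4 regrets: 7, 5, 9, 7 → max 9
A5 regrets: 0, 6, 15, 0 → max 15
Smallest max regret = 8 → A1.

A1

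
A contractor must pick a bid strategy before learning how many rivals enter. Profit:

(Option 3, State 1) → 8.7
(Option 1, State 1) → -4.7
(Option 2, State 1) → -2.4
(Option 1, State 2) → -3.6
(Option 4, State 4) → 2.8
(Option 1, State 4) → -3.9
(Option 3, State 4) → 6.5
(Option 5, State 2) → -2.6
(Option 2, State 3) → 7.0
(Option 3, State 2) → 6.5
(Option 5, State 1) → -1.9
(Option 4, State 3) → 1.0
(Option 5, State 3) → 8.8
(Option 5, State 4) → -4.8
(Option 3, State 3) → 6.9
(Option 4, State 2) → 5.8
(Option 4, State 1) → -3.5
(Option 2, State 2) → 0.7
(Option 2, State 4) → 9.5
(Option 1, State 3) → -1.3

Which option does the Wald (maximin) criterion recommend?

Row minima: Option 1=-4.7, Option 2=-2.4, Option 3=6.5, Option 4=-3.5, Option 5=-4.8
Best worst-case = 6.5 → Option 3.

Option 3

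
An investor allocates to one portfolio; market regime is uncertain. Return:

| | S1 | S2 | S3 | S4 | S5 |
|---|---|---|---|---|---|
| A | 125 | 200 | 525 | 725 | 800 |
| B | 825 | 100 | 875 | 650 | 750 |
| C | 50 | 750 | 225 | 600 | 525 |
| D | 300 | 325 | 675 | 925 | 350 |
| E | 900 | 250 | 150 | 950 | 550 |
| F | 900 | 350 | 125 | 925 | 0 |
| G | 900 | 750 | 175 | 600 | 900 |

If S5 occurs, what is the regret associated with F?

Best payoff under S5 is 900.
Regret = 900 − 0 = 900.

900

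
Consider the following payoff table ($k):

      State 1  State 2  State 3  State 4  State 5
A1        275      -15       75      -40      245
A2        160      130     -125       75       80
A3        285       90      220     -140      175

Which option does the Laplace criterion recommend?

Row averages: A1=108, A2=64, A3=126
Highest average = 126 → A3.

A3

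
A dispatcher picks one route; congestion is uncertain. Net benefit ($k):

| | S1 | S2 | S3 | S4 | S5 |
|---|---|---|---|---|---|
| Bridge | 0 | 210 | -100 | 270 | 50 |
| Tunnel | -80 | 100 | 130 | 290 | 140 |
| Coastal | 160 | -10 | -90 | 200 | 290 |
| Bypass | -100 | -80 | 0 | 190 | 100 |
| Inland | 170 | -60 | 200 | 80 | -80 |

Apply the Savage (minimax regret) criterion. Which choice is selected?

Tunnel

Column bests: S1=170, S2=210, S3=200, S4=290, S5=290.
Bridge regrets: 170, 0, 300, 20, 240 → max 300
Tunnel regrets: 250, 110, 70, 0, 150 → max 250
Coastal regrets: 10, 220, 290, 90, 0 → max 290
Bypass regrets: 270, 290, 200, 100, 190 → max 290
Inland regrets: 0, 270, 0, 210, 370 → max 370
Smallest max regret = 250 → Tunnel.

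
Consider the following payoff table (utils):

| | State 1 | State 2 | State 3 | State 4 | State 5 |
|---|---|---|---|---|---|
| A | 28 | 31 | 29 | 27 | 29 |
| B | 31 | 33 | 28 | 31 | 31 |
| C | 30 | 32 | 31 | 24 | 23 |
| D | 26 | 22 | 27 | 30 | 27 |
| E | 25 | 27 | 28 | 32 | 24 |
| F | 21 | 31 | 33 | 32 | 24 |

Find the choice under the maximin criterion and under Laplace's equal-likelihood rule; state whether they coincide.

maximin → B; laplace → B (agree)

Row minima: A=27, B=28, C=23, D=22, E=24, F=21
Best worst-case = 28 → B.
Row averages: A=28.8, B=30.8, C=28, D=26.4, E=27.2, F=28.2
Highest average = 30.8 → B.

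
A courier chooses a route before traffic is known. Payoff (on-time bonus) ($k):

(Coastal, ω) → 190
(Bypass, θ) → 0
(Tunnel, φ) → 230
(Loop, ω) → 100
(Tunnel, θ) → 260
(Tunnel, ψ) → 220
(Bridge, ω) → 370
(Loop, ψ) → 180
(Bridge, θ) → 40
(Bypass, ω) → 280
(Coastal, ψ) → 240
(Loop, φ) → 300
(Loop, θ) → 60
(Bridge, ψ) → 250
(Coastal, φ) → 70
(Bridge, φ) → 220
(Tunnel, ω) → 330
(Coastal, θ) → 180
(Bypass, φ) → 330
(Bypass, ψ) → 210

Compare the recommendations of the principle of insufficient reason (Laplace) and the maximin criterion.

laplace → Tunnel; maximin → Tunnel (agree)

Row averages: Coastal=170, Bypass=205, Bridge=220, Loop=160, Tunnel=260
Highest average = 260 → Tunnel.
Row minima: Coastal=70, Bypass=0, Bridge=40, Loop=60, Tunnel=220
Best worst-case = 220 → Tunnel.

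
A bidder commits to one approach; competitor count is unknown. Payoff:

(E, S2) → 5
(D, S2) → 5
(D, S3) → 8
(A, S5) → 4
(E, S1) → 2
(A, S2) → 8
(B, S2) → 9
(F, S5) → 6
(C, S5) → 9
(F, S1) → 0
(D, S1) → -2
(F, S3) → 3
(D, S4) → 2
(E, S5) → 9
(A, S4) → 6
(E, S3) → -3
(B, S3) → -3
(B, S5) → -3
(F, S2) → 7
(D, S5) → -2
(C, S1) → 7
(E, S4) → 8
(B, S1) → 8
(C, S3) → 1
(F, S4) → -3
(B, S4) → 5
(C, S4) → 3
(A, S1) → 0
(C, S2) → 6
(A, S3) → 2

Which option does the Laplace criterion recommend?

Row averages: A=4, B=3.2, C=5.2, D=2.2, E=4.2, F=2.6
Highest average = 5.2 → C.

C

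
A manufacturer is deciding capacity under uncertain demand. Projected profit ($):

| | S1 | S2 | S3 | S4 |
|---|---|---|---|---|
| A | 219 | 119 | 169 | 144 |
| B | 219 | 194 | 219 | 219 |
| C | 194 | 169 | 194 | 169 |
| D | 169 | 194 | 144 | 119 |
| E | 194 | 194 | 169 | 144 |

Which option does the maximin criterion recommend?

Row minima: A=119, B=194, C=169, D=119, E=144
Best worst-case = 194 → B.

B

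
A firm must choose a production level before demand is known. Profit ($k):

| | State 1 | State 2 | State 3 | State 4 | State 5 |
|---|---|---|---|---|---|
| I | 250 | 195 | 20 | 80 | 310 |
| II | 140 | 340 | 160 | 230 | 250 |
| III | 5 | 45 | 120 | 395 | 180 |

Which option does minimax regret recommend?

II

Column bests: State 1=250, State 2=340, State 3=160, State 4=395, State 5=310.
I regrets: 0, 145, 140, 315, 0 → max 315
II regrets: 110, 0, 0, 165, 60 → max 165
III regrets: 245, 295, 40, 0, 130 → max 295
Smallest max regret = 165 → II.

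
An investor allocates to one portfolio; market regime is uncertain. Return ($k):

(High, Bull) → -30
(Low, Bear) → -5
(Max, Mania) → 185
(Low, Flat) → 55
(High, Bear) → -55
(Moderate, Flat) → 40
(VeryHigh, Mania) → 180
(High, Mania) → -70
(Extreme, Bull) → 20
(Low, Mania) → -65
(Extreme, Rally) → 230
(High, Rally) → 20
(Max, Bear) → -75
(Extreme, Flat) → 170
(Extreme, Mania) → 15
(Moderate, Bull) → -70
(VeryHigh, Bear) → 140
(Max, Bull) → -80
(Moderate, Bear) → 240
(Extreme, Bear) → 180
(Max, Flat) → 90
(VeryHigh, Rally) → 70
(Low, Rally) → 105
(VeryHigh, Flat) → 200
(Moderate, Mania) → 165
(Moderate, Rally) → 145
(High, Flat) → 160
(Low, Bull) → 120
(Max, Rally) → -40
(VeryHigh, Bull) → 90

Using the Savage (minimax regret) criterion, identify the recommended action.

VeryHigh

Column bests: Bear=240, Flat=200, Bull=120, Rally=230, Mania=185.
Low regrets: 245, 145, 0, 125, 250 → max 250
Moderate regrets: 0, 160, 190, 85, 20 → max 190
High regrets: 295, 40, 150, 210, 255 → max 295
VeryHigh regrets: 100, 0, 30, 160, 5 → max 160
Extreme regrets: 60, 30, 100, 0, 170 → max 170
Max regrets: 315, 110, 200, 270, 0 → max 315
Smallest max regret = 160 → VeryHigh.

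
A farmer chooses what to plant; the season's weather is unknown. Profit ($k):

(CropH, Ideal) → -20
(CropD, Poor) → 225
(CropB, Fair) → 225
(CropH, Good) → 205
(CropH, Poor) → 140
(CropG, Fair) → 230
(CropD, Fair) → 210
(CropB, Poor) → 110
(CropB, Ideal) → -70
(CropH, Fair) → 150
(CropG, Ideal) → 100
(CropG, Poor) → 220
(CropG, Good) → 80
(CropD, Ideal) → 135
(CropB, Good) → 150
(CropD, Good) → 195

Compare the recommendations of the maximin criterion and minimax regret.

Row minima: CropH=-20, CropG=80, CropB=-70, CropD=135
Best worst-case = 135 → CropD.
Column bests: Poor=225, Fair=230, Good=205, Ideal=135.
CropH regrets: 85, 80, 0, 155 → max 155
CropG regrets: 5, 0, 125, 35 → max 125
CropB regrets: 115, 5, 55, 205 → max 205
CropD regrets: 0, 20, 10, 0 → max 20
Smallest max regret = 20 → CropD.

maximin → CropD; minimax regret → CropD (agree)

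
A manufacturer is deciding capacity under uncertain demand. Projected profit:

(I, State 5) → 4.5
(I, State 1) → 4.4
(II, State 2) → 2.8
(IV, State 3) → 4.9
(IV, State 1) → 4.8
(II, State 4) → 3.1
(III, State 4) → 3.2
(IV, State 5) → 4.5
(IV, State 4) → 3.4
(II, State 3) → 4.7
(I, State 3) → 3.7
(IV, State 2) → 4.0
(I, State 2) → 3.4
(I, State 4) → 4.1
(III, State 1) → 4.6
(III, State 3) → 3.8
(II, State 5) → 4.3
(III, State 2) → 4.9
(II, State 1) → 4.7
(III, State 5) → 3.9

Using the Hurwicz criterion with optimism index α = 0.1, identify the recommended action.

I: 0.1·4.5 + 0.9·3.4 = 3.51
II: 0.1·4.7 + 0.9·2.8 = 2.99
III: 0.1·4.9 + 0.9·3.2 = 3.37
IV: 0.1·4.9 + 0.9·3.4 = 3.55
Highest Hurwicz score = 3.55 → IV.

IV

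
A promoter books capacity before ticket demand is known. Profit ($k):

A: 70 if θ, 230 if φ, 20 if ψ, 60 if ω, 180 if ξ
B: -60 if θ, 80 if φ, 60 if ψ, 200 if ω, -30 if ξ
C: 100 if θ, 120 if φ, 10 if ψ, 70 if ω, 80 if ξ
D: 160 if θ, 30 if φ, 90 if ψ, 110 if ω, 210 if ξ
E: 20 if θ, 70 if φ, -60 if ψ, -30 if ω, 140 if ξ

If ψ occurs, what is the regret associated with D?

Best payoff under ψ is 90.
Regret = 90 − 90 = 0.

0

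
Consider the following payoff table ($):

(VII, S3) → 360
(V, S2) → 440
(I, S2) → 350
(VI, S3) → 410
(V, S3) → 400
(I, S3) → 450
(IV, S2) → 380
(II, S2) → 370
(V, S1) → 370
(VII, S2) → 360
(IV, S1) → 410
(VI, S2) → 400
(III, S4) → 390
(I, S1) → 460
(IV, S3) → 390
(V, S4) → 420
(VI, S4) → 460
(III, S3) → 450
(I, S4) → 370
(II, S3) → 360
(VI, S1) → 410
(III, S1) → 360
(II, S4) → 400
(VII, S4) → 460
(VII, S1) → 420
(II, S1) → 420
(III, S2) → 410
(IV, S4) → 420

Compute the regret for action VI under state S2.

Best payoff under S2 is 440.
Regret = 440 − 400 = 40.

40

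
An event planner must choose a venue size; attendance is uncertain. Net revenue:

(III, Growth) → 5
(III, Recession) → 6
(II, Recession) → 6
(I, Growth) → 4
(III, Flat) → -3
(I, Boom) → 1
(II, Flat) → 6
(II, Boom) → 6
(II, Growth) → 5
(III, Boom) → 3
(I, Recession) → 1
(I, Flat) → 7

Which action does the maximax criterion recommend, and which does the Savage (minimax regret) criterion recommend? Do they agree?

Row maxima: I=7, II=6, III=6
Best best-case = 7 → I.
Column bests: Recession=6, Flat=7, Growth=5, Boom=6.
I regrets: 5, 0, 1, 5 → max 5
II regrets: 0, 1, 0, 0 → max 1
III regrets: 0, 10, 0, 3 → max 10
Smallest max regret = 1 → II.

maximax → I; minimax regret → II (disagree)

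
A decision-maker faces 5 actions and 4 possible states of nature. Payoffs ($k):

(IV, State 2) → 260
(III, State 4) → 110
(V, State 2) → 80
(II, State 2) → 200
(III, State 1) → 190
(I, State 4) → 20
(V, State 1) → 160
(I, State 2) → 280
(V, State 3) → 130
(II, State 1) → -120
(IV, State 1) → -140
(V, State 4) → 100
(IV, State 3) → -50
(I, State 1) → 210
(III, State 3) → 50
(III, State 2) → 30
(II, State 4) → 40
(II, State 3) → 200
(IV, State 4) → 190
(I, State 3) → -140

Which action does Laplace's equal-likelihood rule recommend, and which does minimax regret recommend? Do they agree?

Row averages: I=92.5, II=80, III=95, IV=65, V=117.5
Highest average = 117.5 → V.
Column bests: State 1=210, State 2=280, State 3=200, State 4=190.
I regrets: 0, 0, 340, 170 → max 340
II regrets: 330, 80, 0, 150 → max 330
III regrets: 20, 250, 150, 80 → max 250
IV regrets: 350, 20, 250, 0 → max 350
V regrets: 50, 200, 70, 90 → max 200
Smallest max regret = 200 → V.

laplace → V; minimax regret → V (agree)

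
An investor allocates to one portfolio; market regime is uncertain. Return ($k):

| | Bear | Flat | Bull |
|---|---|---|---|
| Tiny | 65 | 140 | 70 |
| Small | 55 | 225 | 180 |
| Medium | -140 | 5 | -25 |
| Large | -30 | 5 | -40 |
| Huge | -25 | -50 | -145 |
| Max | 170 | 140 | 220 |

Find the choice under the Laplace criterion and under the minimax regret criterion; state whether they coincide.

laplace → Max; minimax regret → Max (agree)

Row averages: Tiny=275/3, Small=460/3, Medium=-160/3, Large=-65/3, Huge=-220/3, Max=530/3
Highest average = 530/3 → Max.
Column bests: Bear=170, Flat=225, Bull=220.
Tiny regrets: 105, 85, 150 → max 150
Small regrets: 115, 0, 40 → max 115
Medium regrets: 310, 220, 245 → max 310
Large regrets: 200, 220, 260 → max 260
Huge regrets: 195, 275, 365 → max 365
Max regrets: 0, 85, 0 → max 85
Smallest max regret = 85 → Max.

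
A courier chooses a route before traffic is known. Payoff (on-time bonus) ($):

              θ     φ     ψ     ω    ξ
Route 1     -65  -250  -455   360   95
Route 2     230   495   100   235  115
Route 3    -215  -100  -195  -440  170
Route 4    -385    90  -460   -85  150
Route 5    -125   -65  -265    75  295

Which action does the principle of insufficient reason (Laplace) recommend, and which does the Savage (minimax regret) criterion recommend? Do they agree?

laplace → Route 2; minimax regret → Route 2 (agree)

Row averages: Route 1=-63, Route 2=235, Route 3=-156, Route 4=-138, Route 5=-17
Highest average = 235 → Route 2.
Column bests: θ=230, φ=495, ψ=100, ω=360, ξ=295.
Route 1 regrets: 295, 745, 555, 0, 200 → max 745
Route 2 regrets: 0, 0, 0, 125, 180 → max 180
Route 3 regrets: 445, 595, 295, 800, 125 → max 800
Route 4 regrets: 615, 405, 560, 445, 145 → max 615
Route 5 regrets: 355, 560, 365, 285, 0 → max 560
Smallest max regret = 180 → Route 2.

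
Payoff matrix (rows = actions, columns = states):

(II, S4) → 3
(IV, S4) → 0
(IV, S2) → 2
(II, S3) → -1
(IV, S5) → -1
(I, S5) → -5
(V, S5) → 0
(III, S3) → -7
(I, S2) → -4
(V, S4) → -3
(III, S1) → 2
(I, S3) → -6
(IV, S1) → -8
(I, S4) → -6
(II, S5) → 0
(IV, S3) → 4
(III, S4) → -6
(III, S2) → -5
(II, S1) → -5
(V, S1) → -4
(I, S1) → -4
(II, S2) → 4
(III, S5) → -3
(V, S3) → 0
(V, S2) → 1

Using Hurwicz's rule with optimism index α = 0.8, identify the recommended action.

II

I: 0.8·(-4) + 0.2·(-6) = -4.4
II: 0.8·4 + 0.2·(-5) = 2.2
III: 0.8·2 + 0.2·(-7) = 0.2
IV: 0.8·4 + 0.2·(-8) = 1.6
V: 0.8·1 + 0.2·(-4) = 0
Highest Hurwicz score = 2.2 → II.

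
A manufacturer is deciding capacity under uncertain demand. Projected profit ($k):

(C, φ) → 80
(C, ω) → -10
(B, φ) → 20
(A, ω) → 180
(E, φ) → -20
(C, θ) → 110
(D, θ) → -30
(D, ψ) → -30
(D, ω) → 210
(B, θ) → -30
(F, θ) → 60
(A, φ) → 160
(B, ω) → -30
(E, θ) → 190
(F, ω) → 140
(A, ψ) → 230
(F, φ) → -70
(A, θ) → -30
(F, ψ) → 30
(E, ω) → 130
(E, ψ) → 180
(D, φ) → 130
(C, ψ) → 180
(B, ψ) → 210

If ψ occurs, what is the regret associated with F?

200

Best payoff under ψ is 230.
Regret = 230 − 30 = 200.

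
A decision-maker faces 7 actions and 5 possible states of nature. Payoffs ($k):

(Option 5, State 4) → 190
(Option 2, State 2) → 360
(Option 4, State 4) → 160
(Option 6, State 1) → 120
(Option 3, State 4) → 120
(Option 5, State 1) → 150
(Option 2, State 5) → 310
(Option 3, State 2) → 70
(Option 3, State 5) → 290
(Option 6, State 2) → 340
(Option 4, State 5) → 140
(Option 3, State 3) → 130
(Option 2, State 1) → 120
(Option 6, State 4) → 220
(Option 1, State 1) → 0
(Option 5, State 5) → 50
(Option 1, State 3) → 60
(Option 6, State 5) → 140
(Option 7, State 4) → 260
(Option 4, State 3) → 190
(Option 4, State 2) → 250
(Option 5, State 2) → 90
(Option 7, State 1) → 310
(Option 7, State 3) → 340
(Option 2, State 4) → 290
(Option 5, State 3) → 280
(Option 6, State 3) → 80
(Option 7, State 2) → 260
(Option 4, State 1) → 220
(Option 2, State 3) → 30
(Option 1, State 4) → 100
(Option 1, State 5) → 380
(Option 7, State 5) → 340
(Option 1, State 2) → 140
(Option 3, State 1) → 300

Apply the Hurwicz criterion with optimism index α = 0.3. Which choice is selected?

Option 1: 0.3·380 + 0.7·0 = 114
Option 2: 0.3·360 + 0.7·30 = 129
Option 3: 0.3·300 + 0.7·70 = 139
Option 4: 0.3·250 + 0.7·140 = 173
Option 5: 0.3·280 + 0.7·50 = 119
Option 6: 0.3·340 + 0.7·80 = 158
Option 7: 0.3·340 + 0.7·260 = 284
Highest Hurwicz score = 284 → Option 7.

Option 7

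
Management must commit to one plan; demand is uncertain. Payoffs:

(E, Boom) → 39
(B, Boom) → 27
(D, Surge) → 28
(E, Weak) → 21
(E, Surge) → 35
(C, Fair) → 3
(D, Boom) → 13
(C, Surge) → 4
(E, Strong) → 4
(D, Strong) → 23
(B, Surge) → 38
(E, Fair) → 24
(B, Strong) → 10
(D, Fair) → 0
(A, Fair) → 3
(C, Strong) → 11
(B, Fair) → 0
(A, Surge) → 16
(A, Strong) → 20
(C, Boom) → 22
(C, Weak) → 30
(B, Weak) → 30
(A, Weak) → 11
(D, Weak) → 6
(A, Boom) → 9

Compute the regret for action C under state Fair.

21

Best payoff under Fair is 24.
Regret = 24 − 3 = 21.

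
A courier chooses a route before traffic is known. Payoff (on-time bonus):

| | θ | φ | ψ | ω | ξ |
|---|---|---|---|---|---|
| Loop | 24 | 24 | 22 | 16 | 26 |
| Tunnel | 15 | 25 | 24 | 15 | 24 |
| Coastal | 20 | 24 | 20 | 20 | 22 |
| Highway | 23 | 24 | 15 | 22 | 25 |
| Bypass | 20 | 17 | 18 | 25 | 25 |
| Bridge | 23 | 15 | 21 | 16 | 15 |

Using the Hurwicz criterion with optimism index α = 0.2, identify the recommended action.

Coastal

Loop: 0.2·26 + 0.8·16 = 18
Tunnel: 0.2·25 + 0.8·15 = 17
Coastal: 0.2·24 + 0.8·20 = 20.8
Highway: 0.2·25 + 0.8·15 = 17
Bypass: 0.2·25 + 0.8·17 = 18.6
Bridge: 0.2·23 + 0.8·15 = 16.6
Highest Hurwicz score = 20.8 → Coastal.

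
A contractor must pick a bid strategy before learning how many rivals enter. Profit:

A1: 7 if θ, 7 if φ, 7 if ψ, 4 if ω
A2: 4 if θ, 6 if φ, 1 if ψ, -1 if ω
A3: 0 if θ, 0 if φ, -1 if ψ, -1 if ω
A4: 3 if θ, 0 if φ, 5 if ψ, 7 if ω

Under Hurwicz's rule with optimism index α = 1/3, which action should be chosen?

A1

A1: 1/3·7 + 2/3·4 = 5
A2: 1/3·6 + 2/3·(-1) = 4/3
A3: 1/3·0 + 2/3·(-1) = -2/3
A4: 1/3·7 + 2/3·0 = 7/3
Highest Hurwicz score = 5 → A1.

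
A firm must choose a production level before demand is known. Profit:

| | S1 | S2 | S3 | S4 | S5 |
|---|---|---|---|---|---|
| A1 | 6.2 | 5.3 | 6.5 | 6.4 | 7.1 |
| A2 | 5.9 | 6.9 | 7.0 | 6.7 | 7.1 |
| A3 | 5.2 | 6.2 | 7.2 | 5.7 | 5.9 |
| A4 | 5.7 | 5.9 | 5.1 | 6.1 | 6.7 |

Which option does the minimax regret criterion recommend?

A2

Column bests: S1=6.2, S2=6.9, S3=7.2, S4=6.7, S5=7.1.
A1 regrets: 0.0, 1.6, 0.7, 0.3, 0.0 → max 1.6
A2 regrets: 0.3, 0.0, 0.2, 0.0, 0.0 → max 0.3
A3 regrets: 1.0, 0.7, 0.0, 1.0, 1.2 → max 1.2
A4 regrets: 0.5, 1.0, 2.1, 0.6, 0.4 → max 2.1
Smallest max regret = 0.3 → A2.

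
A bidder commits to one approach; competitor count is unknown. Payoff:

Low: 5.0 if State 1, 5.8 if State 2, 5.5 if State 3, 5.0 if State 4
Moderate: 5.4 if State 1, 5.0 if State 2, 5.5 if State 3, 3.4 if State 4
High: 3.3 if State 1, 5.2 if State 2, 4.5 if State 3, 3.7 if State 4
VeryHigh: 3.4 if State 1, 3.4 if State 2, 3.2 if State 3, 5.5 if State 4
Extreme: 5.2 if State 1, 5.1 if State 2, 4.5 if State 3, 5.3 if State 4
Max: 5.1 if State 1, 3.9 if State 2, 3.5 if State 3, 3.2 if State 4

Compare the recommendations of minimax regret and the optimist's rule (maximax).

Column bests: State 1=5.4, State 2=5.8, State 3=5.5, State 4=5.5.
Low regrets: 0.4, 0.0, 0.0, 0.5 → max 0.5
Moderate regrets: 0.0, 0.8, 0.0, 2.1 → max 2.1
High regrets: 2.1, 0.6, 1.0, 1.8 → max 2.1
VeryHigh regrets: 2.0, 2.4, 2.3, 0.0 → max 2.4
Extreme regrets: 0.2, 0.7, 1.0, 0.2 → max 1.0
Max regrets: 0.3, 1.9, 2.0, 2.3 → max 2.3
Smallest max regret = 0.5 → Low.
Row maxima: Low=5.8, Moderate=5.5, High=5.2, VeryHigh=5.5, Extreme=5.3, Max=5.1
Best best-case = 5.8 → Low.

minimax regret → Low; maximax → Low (agree)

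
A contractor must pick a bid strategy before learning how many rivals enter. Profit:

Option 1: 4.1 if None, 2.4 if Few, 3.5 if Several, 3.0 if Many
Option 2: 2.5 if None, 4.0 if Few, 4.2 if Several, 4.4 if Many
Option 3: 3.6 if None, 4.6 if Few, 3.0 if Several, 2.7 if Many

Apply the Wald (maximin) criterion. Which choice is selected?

Option 3

Row minima: Option 1=2.4, Option 2=2.5, Option 3=2.7
Best worst-case = 2.7 → Option 3.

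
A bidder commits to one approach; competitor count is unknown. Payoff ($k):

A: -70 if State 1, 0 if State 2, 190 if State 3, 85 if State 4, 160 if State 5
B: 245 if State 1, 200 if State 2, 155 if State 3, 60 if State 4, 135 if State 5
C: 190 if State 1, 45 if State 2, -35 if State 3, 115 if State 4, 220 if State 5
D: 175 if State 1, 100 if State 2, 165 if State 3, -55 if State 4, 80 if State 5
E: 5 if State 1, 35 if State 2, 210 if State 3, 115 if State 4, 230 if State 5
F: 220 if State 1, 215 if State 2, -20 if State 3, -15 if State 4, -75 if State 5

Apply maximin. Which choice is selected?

Row minima: A=-70, B=60, C=-35, D=-55, E=5, F=-75
Best worst-case = 60 → B.

B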